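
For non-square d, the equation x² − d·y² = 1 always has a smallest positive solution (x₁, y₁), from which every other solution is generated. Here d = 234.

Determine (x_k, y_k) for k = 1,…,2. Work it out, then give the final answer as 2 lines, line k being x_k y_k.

5201 340
54100801 3536680

d=234: √d = [15; 3,2,1,2,1,2,3,30] (ℓ=8, even), read p_7/q_7
k=0  a_k=15  p_k/q_k = 15/1
k=1  a_k=3  p_k/q_k = 46/3
k=2  a_k=2  p_k/q_k = 107/7
k=3  a_k=1  p_k/q_k = 153/10
k=4  a_k=2  p_k/q_k = 413/27
k=5  a_k=1  p_k/q_k = 566/37
k=6  a_k=2  p_k/q_k = 1545/101
k=7  a_k=3  p_k/q_k = 5201/340
→ (5201, 340).  Check: 5201²=27050401, 234·340²=27050400, difference 1.
(5201+340√234)^2 = 54100801 + 3536680√234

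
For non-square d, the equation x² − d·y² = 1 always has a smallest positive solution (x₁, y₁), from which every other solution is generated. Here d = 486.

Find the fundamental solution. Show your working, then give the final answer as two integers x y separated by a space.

485 22

√486 → a₀=22, period (22,44); ℓ=2 even so k=1
step 0: (22, 1)  from 22·(1,0) + (0,1)
step 1: (485, 22)  from 22·(22,1) + (1,0)
(x₁, y₁) = (485, 22);  485² − 486·22² = 1 ✓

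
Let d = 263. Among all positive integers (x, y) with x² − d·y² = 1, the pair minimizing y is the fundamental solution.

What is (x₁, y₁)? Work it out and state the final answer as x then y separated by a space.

√263 → a₀=16, period (4,1,1,1,1,15,1,1,1,1,4,32); ℓ=12 even so k=11
step 0: (16, 1)  from 16·(1,0) + (0,1)
…
step 3: (146, 9)  from 1·(81,5) + (65,4)
…
step 10: (30229, 1864)  from 1·(18212,1123) + (12017,741)
step 11: (139128, 8579)  from 4·(30229,1864) + (18212,1123)
→ (139128, 8579).  Check: 139128²=19356600384, 263·8579²=19356600383, difference 1.

139128 8579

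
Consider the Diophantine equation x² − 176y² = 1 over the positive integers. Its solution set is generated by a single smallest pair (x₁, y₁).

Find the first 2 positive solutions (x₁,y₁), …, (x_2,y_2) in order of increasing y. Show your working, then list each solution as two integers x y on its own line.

d=176: √d = [13; 3,1,3,26] (ℓ=4, even), read p_3/q_3
step 0: (13, 1)  from 13·(1,0) + (0,1)
step 1: (40, 3)  from 3·(13,1) + (1,0)
step 2: (53, 4)  from 1·(40,3) + (13,1)
step 3: (199, 15)  from 3·(53,4) + (40,3)
fundamental: x₁=199, y₁=15  (since 39601 − 176·225 = 1)
n=2: (199,15)∘(199,15) = (199·199+176·15·15, 199·15+15·199) = (79201,5970)

199 15
79201 5970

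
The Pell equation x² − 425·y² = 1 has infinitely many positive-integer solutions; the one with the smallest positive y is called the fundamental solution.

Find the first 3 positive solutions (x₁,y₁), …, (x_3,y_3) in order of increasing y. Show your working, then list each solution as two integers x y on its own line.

d=425: √d = [20; 1,1,1,1,1,1,40] (ℓ=7, odd), read p_13/q_13
k=0  a_k=20  p_k/q_k = 20/1
k=1  a_k=1  p_k/q_k = 21/1
k=2  a_k=1  p_k/q_k = 41/2
k=3  a_k=1  p_k/q_k = 62/3
k=4  a_k=1  p_k/q_k = 103/5
k=5  a_k=1  p_k/q_k = 165/8
k=6  a_k=1  p_k/q_k = 268/13
k=7  a_k=40  p_k/q_k = 10885/528
k=8  a_k=1  p_k/q_k = 11153/541
k=9  a_k=1  p_k/q_k = 22038/1069
…
k=12  a_k=1  p_k/q_k = 88420/4289
k=13  a_k=1  p_k/q_k = 143649/6968
fundamental: x₁=143649, y₁=6968  (since 20635035201 − 425·48553024 = 1)
n=2: (143649,6968)∘(143649,6968) = (143649·143649+425·6968·6968, 143649·6968+6968·143649) = (41270070401,2001892464)
n=3: (41270070401,2001892464)∘(143649,6968) = (143649·41270070401+425·6968·2001892464, 143649·2001892464+6968·41270070401) = (11856808685922849,575139701115304)

143649 6968
41270070401 2001892464
11856808685922849 575139701115304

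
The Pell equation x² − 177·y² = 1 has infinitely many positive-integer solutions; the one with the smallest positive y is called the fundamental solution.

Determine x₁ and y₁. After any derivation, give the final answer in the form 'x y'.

62423 4692

√177 → a₀=13, period (3,3,2,8,2,3,3,26); ℓ=8 even so k=7
step 0: (13, 1)  from 13·(1,0) + (0,1)
…
step 2: (133, 10)  from 3·(40,3) + (13,1)
step 3: (306, 23)  from 2·(133,10) + (40,3)
step 4: (2581, 194)  from 8·(306,23) + (133,10)
step 5: (5468, 411)  from 2·(2581,194) + (306,23)
step 6: (18985, 1427)  from 3·(5468,411) + (2581,194)
step 7: (62423, 4692)  from 3·(18985,1427) + (5468,411)
fundamental: x₁=62423, y₁=4692  (since 3896630929 − 177·22014864 = 1)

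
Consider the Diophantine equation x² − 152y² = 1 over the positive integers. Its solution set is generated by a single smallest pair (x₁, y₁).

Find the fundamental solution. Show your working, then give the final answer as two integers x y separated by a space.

37 3

[12; 3,24] for √152; ℓ=2 ⇒ convergent index 1
a_0=12:  p_0=12·1+0=12,  q_0=12·0+1=1
a_1=3:  p_1=3·12+1=37,  q_1=3·1+0=3
→ (37, 3).  Check: 37²=1369, 152·3²=1368, difference 1.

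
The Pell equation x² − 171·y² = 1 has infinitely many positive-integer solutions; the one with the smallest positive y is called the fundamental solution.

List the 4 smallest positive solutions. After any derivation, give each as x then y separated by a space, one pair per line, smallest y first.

√171 = [13; 13,26, …], period ℓ=2 (even) → k=1
step 0: (13, 1)  from 13·(1,0) + (0,1)
step 1: (170, 13)  from 13·(13,1) + (1,0)
(x₁, y₁) = (170, 13);  170² − 171·13² = 1 ✓
(x_2, y_2) = (170·170 + 171·13·13, 170·13 + 13·170) = (57799, 4420)
(x_3, y_3) = (170·57799 + 171·13·4420, 170·4420 + 13·57799) = (19651490, 1502787)
(x_4, y_4) = (170·19651490 + 171·13·1502787, 170·1502787 + 13·19651490) = (6681448801, 510943160)

170 13
57799 4420
19651490 1502787
6681448801 510943160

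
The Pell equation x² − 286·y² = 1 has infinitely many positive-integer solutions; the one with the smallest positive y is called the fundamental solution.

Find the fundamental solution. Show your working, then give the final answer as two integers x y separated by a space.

561835 33222

√286 → a₀=16, period (1,10,3,3,2,3,3,10,1,32); ℓ=10 even so k=9
step 0: (16, 1)  from 16·(1,0) + (0,1)
…
step 2: (186, 11)  from 10·(17,1) + (16,1)
step 3: (575, 34)  from 3·(186,11) + (17,1)
step 4: (1911, 113)  from 3·(575,34) + (186,11)
…
step 6: (15102, 893)  from 3·(4397,260) + (1911,113)
step 7: (49703, 2939)  from 3·(15102,893) + (4397,260)
step 8: (512132, 30283)  from 10·(49703,2939) + (15102,893)
step 9: (561835, 33222)  from 1·(512132,30283) + (49703,2939)
→ (561835, 33222).  Check: 561835²=315658567225, 286·33222²=315658567224, difference 1.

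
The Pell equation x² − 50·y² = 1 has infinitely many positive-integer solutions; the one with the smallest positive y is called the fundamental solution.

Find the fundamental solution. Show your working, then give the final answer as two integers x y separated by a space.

√50 → a₀=7, period (14); ℓ=1 odd so k=1
i=0: a=7 ⇒ p=7, q=1
i=1: a=14 ⇒ p=99, q=14
(x₁, y₁) = (99, 14);  99² − 50·14² = 1 ✓

99 14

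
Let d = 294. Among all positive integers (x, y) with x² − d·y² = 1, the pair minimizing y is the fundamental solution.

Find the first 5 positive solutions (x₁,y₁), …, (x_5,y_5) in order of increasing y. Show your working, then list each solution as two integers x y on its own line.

4801 280
46099201 2688560
442644523201 25815552840
4250272665676801 247880935681120
40811117693184120001 2380152718594561400

√294 = [17; 6,1,4,1,6,34, …], period ℓ=6 (even) → k=5
i=0: a=17 ⇒ p=17, q=1
…
i=4: a=1 ⇒ p=703, q=41
i=5: a=6 ⇒ p=4801, q=280
fundamental: x₁=4801, y₁=280  (since 23049601 − 294·78400 = 1)
(4801+280√294)^2 = 46099201 + 2688560√294
(4801+280√294)^3 = 442644523201 + 25815552840√294
(4801+280√294)^4 = 4250272665676801 + 247880935681120√294
(4801+280√294)^5 = 40811117693184120001 + 2380152718594561400√294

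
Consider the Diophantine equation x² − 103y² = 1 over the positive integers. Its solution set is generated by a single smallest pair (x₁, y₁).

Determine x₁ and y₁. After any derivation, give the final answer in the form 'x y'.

√103 → a₀=10, period (6,1,2,1,1,9,1,1,2,1,6,20); ℓ=12 even so k=11
k=0  a_k=10  p_k/q_k = 10/1
…
k=9  a_k=2  p_k/q_k = 24266/2391
k=10  a_k=1  p_k/q_k = 33877/3338
k=11  a_k=6  p_k/q_k = 227528/22419
fundamental: x₁=227528, y₁=22419  (since 51768990784 − 103·502611561 = 1)

227528 22419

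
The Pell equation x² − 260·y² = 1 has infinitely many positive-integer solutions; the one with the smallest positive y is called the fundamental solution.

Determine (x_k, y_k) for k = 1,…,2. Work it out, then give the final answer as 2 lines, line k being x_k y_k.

129 8
33281 2064

d=260: √d = [16; 8,32] (ℓ=2, even), read p_1/q_1
i=0: a=16 ⇒ p=16, q=1
i=1: a=8 ⇒ p=129, q=8
→ (129, 8).  Check: 129²=16641, 260·8²=16640, difference 1.
(129+8√260)^2 = 33281 + 2064√260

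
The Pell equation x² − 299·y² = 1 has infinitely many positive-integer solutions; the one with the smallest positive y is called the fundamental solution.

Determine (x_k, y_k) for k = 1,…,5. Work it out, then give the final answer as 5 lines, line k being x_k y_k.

415 24
344449 19920
285892255 16533576
237290227201 13722848160
196950602684575 11389947439224

[17; 3,2,3,34] for √299; ℓ=4 ⇒ convergent index 3
i=0: a=17 ⇒ p=17, q=1
i=1: a=3 ⇒ p=52, q=3
i=2: a=2 ⇒ p=121, q=7
i=3: a=3 ⇒ p=415, q=24
(x₁, y₁) = (415, 24);  415² − 299·24² = 1 ✓
(415+24√299)^2 = 344449 + 19920√299
(415+24√299)^3 = 285892255 + 16533576√299
(415+24√299)^4 = 237290227201 + 13722848160√299
(415+24√299)^5 = 196950602684575 + 11389947439224√299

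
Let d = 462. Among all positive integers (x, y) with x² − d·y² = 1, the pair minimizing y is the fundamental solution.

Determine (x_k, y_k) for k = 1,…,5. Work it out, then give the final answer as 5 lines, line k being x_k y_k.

d=462: √d = [21; 2,42] (ℓ=2, even), read p_1/q_1
step 0: (21, 1)  from 21·(1,0) + (0,1)
step 1: (43, 2)  from 2·(21,1) + (1,0)
fundamental: x₁=43, y₁=2  (since 1849 − 462·4 = 1)
(43+2√462)^2 = 3697 + 172√462
(43+2√462)^3 = 317899 + 14790√462
(43+2√462)^4 = 27335617 + 1271768√462
(43+2√462)^5 = 2350545163 + 109357258√462

43 2
3697 172
317899 14790
27335617 1271768
2350545163 109357258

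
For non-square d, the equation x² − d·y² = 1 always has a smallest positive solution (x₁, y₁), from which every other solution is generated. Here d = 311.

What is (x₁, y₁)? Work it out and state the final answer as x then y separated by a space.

16883880 957397

√311 → a₀=17, period (1,1,1,2,1,…,1,1,34); ℓ=16 even so k=15
k=0  a_k=17  p_k/q_k = 17/1
k=1  a_k=1  p_k/q_k = 18/1
k=2  a_k=1  p_k/q_k = 35/2
k=3  a_k=1  p_k/q_k = 53/3
k=4  a_k=2  p_k/q_k = 141/8
k=5  a_k=1  p_k/q_k = 194/11
k=6  a_k=6  p_k/q_k = 1305/74
k=7  a_k=3  p_k/q_k = 4109/233
k=8  a_k=17  p_k/q_k = 71158/4035
k=9  a_k=3  p_k/q_k = 217583/12338
…
k=11  a_k=1  p_k/q_k = 1594239/90401
…
k=13  a_k=1  p_k/q_k = 6159373/349266
k=14  a_k=1  p_k/q_k = 10724507/608131
k=15  a_k=1  p_k/q_k = 16883880/957397
(x₁, y₁) = (16883880, 957397);  16883880² − 311·957397² = 1 ✓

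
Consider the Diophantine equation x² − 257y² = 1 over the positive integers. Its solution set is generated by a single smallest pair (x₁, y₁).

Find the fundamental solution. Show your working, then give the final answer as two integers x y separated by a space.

[16; 32] for √257; ℓ=1 ⇒ convergent index 1
k=0  a_k=16  p_k/q_k = 16/1
k=1  a_k=32  p_k/q_k = 513/32
→ (513, 32).  Check: 513²=263169, 257·32²=263168, difference 1.

513 32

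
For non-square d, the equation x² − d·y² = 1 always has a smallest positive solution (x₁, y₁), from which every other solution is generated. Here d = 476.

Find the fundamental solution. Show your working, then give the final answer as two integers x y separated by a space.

28799 1320

√476 → a₀=21, period (1,4,2,10,2,4,1,42); ℓ=8 even so k=7
i=0: a=21 ⇒ p=21, q=1
…
i=4: a=10 ⇒ p=2509, q=115
i=5: a=2 ⇒ p=5258, q=241
i=6: a=4 ⇒ p=23541, q=1079
i=7: a=1 ⇒ p=28799, q=1320
fundamental: x₁=28799, y₁=1320  (since 829382401 − 476·1742400 = 1)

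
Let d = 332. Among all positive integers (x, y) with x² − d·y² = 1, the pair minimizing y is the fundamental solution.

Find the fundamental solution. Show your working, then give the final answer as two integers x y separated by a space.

√332 = [18; 4,1,1,8,1,1,4,36, …], period ℓ=8 (even) → k=7
step 0: (18, 1)  from 18·(1,0) + (0,1)
step 1: (73, 4)  from 4·(18,1) + (1,0)
step 2: (91, 5)  from 1·(73,4) + (18,1)
step 3: (164, 9)  from 1·(91,5) + (73,4)
step 4: (1403, 77)  from 8·(164,9) + (91,5)
step 5: (1567, 86)  from 1·(1403,77) + (164,9)
step 6: (2970, 163)  from 1·(1567,86) + (1403,77)
step 7: (13447, 738)  from 4·(2970,163) + (1567,86)
fundamental: x₁=13447, y₁=738  (since 180821809 − 332·544644 = 1)

13447 738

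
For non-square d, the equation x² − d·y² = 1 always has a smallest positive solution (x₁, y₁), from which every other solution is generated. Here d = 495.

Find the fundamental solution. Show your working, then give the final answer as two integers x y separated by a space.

89 4

d=495: √d = [22; 4,44] (ℓ=2, even), read p_1/q_1
step 0: (22, 1)  from 22·(1,0) + (0,1)
step 1: (89, 4)  from 4·(22,1) + (1,0)
→ (89, 4).  Check: 89²=7921, 495·4²=7920, difference 1.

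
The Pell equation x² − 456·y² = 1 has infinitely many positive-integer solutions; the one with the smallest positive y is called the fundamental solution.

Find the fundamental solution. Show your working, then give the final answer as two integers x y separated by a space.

d=456: √d = [21; 2,1,4,1,2,42] (ℓ=6, even), read p_5/q_5
step 0: (21, 1)  from 21·(1,0) + (0,1)
…
step 2: (64, 3)  from 1·(43,2) + (21,1)
…
step 4: (363, 17)  from 1·(299,14) + (64,3)
step 5: (1025, 48)  from 2·(363,17) + (299,14)
(x₁, y₁) = (1025, 48);  1025² − 456·48² = 1 ✓

1025 48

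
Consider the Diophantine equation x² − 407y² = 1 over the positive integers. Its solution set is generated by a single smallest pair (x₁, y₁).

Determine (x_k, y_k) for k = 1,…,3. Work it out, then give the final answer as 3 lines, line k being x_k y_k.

√407 = [20; 5,1,2,1,5,40, …], period ℓ=6 (even) → k=5
a_0=20:  p_0=20·1+0=20,  q_0=20·0+1=1
…
a_2=1:  p_2=1·101+20=121,  q_2=1·5+1=6
a_3=2:  p_3=2·121+101=343,  q_3=2·6+5=17
a_4=1:  p_4=1·343+121=464,  q_4=1·17+6=23
a_5=5:  p_5=5·464+343=2663,  q_5=5·23+17=132
→ (2663, 132).  Check: 2663²=7091569, 407·132²=7091568, difference 1.
n=2: (2663,132)∘(2663,132) = (2663·2663+407·132·132, 2663·132+132·2663) = (14183137,703032)
n=3: (14183137,703032)∘(2663,132) = (2663·14183137+407·132·703032, 2663·703032+132·14183137) = (75539384999,3744348300)

2663 132
14183137 703032
75539384999 3744348300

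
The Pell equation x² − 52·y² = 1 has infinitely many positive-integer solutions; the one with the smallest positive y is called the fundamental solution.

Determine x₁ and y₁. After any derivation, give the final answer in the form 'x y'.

√52 = [7; 4,1,2,1,4,14, …], period ℓ=6 (even) → k=5
step 0: (7, 1)  from 7·(1,0) + (0,1)
…
step 3: (101, 14)  from 2·(36,5) + (29,4)
step 4: (137, 19)  from 1·(101,14) + (36,5)
step 5: (649, 90)  from 4·(137,19) + (101,14)
fundamental: x₁=649, y₁=90  (since 421201 − 52·8100 = 1)

649 90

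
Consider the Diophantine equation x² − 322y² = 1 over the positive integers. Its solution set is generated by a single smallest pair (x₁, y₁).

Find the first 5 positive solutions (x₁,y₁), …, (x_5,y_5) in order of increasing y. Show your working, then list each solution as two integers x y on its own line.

[17; 1,16,1,34] for √322; ℓ=4 ⇒ convergent index 3
a_0=17:  p_0=17·1+0=17,  q_0=17·0+1=1
a_1=1:  p_1=1·17+1=18,  q_1=1·1+0=1
a_2=16:  p_2=16·18+17=305,  q_2=16·1+1=17
a_3=1:  p_3=1·305+18=323,  q_3=1·17+1=18
→ (323, 18).  Check: 323²=104329, 322·18²=104328, difference 1.
(x_2, y_2) = (323·323 + 322·18·18, 323·18 + 18·323) = (208657, 11628)
(x_3, y_3) = (323·208657 + 322·18·11628, 323·11628 + 18·208657) = (134792099, 7511670)
(x_4, y_4) = (323·134792099 + 322·18·7511670, 323·7511670 + 18·134792099) = (87075487297, 4852527192)
(x_5, y_5) = (323·87075487297 + 322·18·4852527192, 323·4852527192 + 18·87075487297) = (56250630001763, 3134725054362)

323 18
208657 11628
134792099 7511670
87075487297 4852527192
56250630001763 3134725054362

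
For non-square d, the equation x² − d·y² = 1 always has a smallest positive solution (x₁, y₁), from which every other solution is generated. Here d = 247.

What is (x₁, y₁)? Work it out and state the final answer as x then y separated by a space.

√247 = [15; 1,2,1,1,9,1,9,1,1,2,1,30, …], period ℓ=12 (even) → k=11
a_0=15:  p_0=15·1+0=15,  q_0=15·0+1=1
a_1=1:  p_1=1·15+1=16,  q_1=1·1+0=1
a_2=2:  p_2=2·16+15=47,  q_2=2·1+1=3
…
a_4=1:  p_4=1·63+47=110,  q_4=1·4+3=7
a_5=9:  p_5=9·110+63=1053,  q_5=9·7+4=67
…
a_8=1:  p_8=1·11520+1163=12683,  q_8=1·733+74=807
…
a_10=2:  p_10=2·24203+12683=61089,  q_10=2·1540+807=3887
a_11=1:  p_11=1·61089+24203=85292,  q_11=1·3887+1540=5427
fundamental: x₁=85292, y₁=5427  (since 7274725264 − 247·29452329 = 1)

85292 5427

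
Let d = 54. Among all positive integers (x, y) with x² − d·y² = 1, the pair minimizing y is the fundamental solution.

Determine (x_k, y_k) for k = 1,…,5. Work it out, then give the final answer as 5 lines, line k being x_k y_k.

[7; 2,1,6,1,2,14] for √54; ℓ=6 ⇒ convergent index 5
a_0=7:  p_0=7·1+0=7,  q_0=7·0+1=1
…
a_3=6:  p_3=6·22+15=147,  q_3=6·3+2=20
a_4=1:  p_4=1·147+22=169,  q_4=1·20+3=23
a_5=2:  p_5=2·169+147=485,  q_5=2·23+20=66
fundamental: x₁=485, y₁=66  (since 235225 − 54·4356 = 1)
(x_2, y_2) = (485·485 + 54·66·66, 485·66 + 66·485) = (470449, 64020)
(x_3, y_3) = (485·470449 + 54·66·64020, 485·64020 + 66·470449) = (456335045, 62099334)
(x_4, y_4) = (485·456335045 + 54·66·62099334, 485·62099334 + 66·456335045) = (442644523201, 60236289960)
(x_5, y_5) = (485·442644523201 + 54·66·60236289960, 485·60236289960 + 66·442644523201) = (429364731169925, 58429139161866)

485 66
470449 64020
456335045 62099334
442644523201 60236289960
429364731169925 58429139161866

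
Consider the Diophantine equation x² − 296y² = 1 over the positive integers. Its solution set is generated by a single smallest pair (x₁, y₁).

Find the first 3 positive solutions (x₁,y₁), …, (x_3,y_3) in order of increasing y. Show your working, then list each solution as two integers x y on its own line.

3699 215
27365201 1590570
202447753299 11767036645

[17; 4,1,7,1,4,34] for √296; ℓ=6 ⇒ convergent index 5
a_0=17:  p_0=17·1+0=17,  q_0=17·0+1=1
a_1=4:  p_1=4·17+1=69,  q_1=4·1+0=4
a_2=1:  p_2=1·69+17=86,  q_2=1·4+1=5
a_3=7:  p_3=7·86+69=671,  q_3=7·5+4=39
a_4=1:  p_4=1·671+86=757,  q_4=1·39+5=44
a_5=4:  p_5=4·757+671=3699,  q_5=4·44+39=215
→ (3699, 215).  Check: 3699²=13682601, 296·215²=13682600, difference 1.
(3699+215√296)^2 = 27365201 + 1590570√296
(3699+215√296)^3 = 202447753299 + 11767036645√296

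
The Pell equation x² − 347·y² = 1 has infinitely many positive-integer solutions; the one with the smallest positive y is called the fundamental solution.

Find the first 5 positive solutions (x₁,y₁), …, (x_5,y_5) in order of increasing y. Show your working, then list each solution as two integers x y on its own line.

641602 34443
823306252807 44197395372
1056469876826312026 56714274530897445
1355666371822207590758497 72775983935101527618408
1739596510986687599414840072362 93386433689401306371520721787

[18; 1,1,1,2,4,…,1,1,36] for √347; ℓ=14 ⇒ convergent index 13
step 0: (18, 1)  from 18·(1,0) + (0,1)
step 1: (19, 1)  from 1·(18,1) + (1,0)
step 2: (37, 2)  from 1·(19,1) + (18,1)
step 3: (56, 3)  from 1·(37,2) + (19,1)
step 4: (149, 8)  from 2·(56,3) + (37,2)
step 5: (652, 35)  from 4·(149,8) + (56,3)
…
step 7: (14269, 766)  from 17·(801,43) + (652,35)
step 8: (15070, 809)  from 1·(14269,766) + (801,43)
…
step 10: (164168, 8813)  from 2·(74549,4002) + (15070,809)
step 11: (238717, 12815)  from 1·(164168,8813) + (74549,4002)
step 12: (402885, 21628)  from 1·(238717,12815) + (164168,8813)
step 13: (641602, 34443)  from 1·(402885,21628) + (238717,12815)
(x₁, y₁) = (641602, 34443);  641602² − 347·34443² = 1 ✓
(641602+34443√347)^2 = 823306252807 + 44197395372√347
(641602+34443√347)^3 = 1056469876826312026 + 56714274530897445√347
(641602+34443√347)^4 = 1355666371822207590758497 + 72775983935101527618408√347
(641602+34443√347)^5 = 1739596510986687599414840072362 + 93386433689401306371520721787√347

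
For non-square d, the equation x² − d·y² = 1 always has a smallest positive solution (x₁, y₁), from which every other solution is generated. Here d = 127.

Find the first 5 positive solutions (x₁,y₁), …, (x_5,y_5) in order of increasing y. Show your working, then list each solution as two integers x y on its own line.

[11; 3,1,2,2,7,11,7,2,2,1,3,22] for √127; ℓ=12 ⇒ convergent index 11
i=0: a=11 ⇒ p=11, q=1
…
i=2: a=1 ⇒ p=45, q=4
i=3: a=2 ⇒ p=124, q=11
i=4: a=2 ⇒ p=293, q=26
i=5: a=7 ⇒ p=2175, q=193
i=6: a=11 ⇒ p=24218, q=2149
i=7: a=7 ⇒ p=171701, q=15236
i=8: a=2 ⇒ p=367620, q=32621
i=9: a=2 ⇒ p=906941, q=80478
i=10: a=1 ⇒ p=1274561, q=113099
i=11: a=3 ⇒ p=4730624, q=419775
fundamental: x₁=4730624, y₁=419775  (since 22378803429376 − 127·176211050625 = 1)
k=2:  x_2 = 4730624·4730624+127·419775·419775 = 44757606858751,  y_2 = 4730624·419775+419775·4730624 = 3971595379200
k=3:  x_3 = 4730624·44757606858751+127·419775·3971595379200 = 423462818377139450624,  y_3 = 4730624·3971595379200+419775·44757606858751 = 37576248838264821825
k=4:  x_4 = 4730624·423462818377139450624+127·419775·37576248838264821825 = 4006486743445029115330560001,  y_4 = 4730624·37576248838264821825+419775·423462818377139450624 = 355518209168531397366758400
k=5:  x_5 = 4730624·4006486743445029115330560001+127·419775·355518209168531397366758400 = 37906364688445371364544653008890624,  y_5 = 4730624·355518209168531397366758400+419775·4006486743445029115330560001 = 3363645945459311770024609913661375

4730624 419775
44757606858751 3971595379200
423462818377139450624 37576248838264821825
4006486743445029115330560001 355518209168531397366758400
37906364688445371364544653008890624 3363645945459311770024609913661375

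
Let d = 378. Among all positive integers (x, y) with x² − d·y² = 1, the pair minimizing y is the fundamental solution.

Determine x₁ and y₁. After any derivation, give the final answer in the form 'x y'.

√378 = [19; 2,3,1,4,1,3,2,38, …], period ℓ=8 (even) → k=7
k=0  a_k=19  p_k/q_k = 19/1
k=1  a_k=2  p_k/q_k = 39/2
…
k=3  a_k=1  p_k/q_k = 175/9
…
k=6  a_k=3  p_k/q_k = 3869/199
k=7  a_k=2  p_k/q_k = 8749/450
fundamental: x₁=8749, y₁=450  (since 76545001 − 378·202500 = 1)

8749 450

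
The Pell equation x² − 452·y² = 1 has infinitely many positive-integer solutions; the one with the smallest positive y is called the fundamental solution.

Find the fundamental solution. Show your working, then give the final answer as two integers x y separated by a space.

1204353 56648

√452 → a₀=21, period (3,1,5,3,10,3,5,1,3,42); ℓ=10 even so k=9
i=0: a=21 ⇒ p=21, q=1
i=1: a=3 ⇒ p=64, q=3
…
i=3: a=5 ⇒ p=489, q=23
i=4: a=3 ⇒ p=1552, q=73
…
i=8: a=1 ⇒ p=313483, q=14745
i=9: a=3 ⇒ p=1204353, q=56648
fundamental: x₁=1204353, y₁=56648  (since 1450466148609 − 452·3208995904 = 1)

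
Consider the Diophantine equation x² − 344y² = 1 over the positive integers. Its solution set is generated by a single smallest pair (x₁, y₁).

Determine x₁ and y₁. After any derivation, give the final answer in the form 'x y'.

10405 561

√344 → a₀=18, period (1,1,4,1,3,1,4,1,1,36); ℓ=10 even so k=9
i=0: a=18 ⇒ p=18, q=1
…
i=2: a=1 ⇒ p=37, q=2
…
i=4: a=1 ⇒ p=204, q=11
…
i=8: a=1 ⇒ p=5694, q=307
i=9: a=1 ⇒ p=10405, q=561
fundamental: x₁=10405, y₁=561  (since 108264025 − 344·314721 = 1)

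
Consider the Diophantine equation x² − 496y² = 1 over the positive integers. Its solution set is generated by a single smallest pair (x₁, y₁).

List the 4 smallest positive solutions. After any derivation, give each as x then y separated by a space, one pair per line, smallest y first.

√496 → a₀=22, period (3,1,2,4,1,…,1,3,44); ℓ=16 even so k=15
i=0: a=22 ⇒ p=22, q=1
…
i=4: a=4 ⇒ p=1069, q=48
i=5: a=1 ⇒ p=1314, q=59
…
i=12: a=4 ⇒ p=389209, q=17476
…
i=14: a=1 ⇒ p=1252502, q=56239
i=15: a=3 ⇒ p=4620799, q=207480
fundamental: x₁=4620799, y₁=207480  (since 21351783398401 − 496·43047950400 = 1)
(x_2, y_2) = (4620799·4620799 + 496·207480·207480, 4620799·207480 + 207480·4620799) = (42703566796801, 1917446753040)
(x_3, y_3) = (4620799·42703566796801 + 496·207480·1917446753040, 4620799·1917446753040 + 207480·42703566796801) = (394649197502177907199, 17720272078000750440)
(x_4, y_4) = (4620799·394649197502177907199 + 496·207480·17720272078000750440, 4620799·17720272078000750440 + 207480·394649197502177907199) = (3647189234337689639247667201, 163763630995505661818050080)

4620799 207480
42703566796801 1917446753040
394649197502177907199 17720272078000750440
3647189234337689639247667201 163763630995505661818050080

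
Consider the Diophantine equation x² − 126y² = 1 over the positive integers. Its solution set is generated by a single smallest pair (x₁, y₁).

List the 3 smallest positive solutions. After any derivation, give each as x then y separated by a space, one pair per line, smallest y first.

[11; 4,2,4,22] for √126; ℓ=4 ⇒ convergent index 3
step 0: (11, 1)  from 11·(1,0) + (0,1)
step 1: (45, 4)  from 4·(11,1) + (1,0)
step 2: (101, 9)  from 2·(45,4) + (11,1)
step 3: (449, 40)  from 4·(101,9) + (45,4)
(x₁, y₁) = (449, 40);  449² − 126·40² = 1 ✓
(449+40√126)^2 = 403201 + 35920√126
(449+40√126)^3 = 362074049 + 32256120√126

449 40
403201 35920
362074049 32256120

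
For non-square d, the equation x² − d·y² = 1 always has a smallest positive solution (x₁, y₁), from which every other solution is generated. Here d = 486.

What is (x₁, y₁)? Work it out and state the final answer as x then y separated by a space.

485 22

d=486: √d = [22; 22,44] (ℓ=2, even), read p_1/q_1
k=0  a_k=22  p_k/q_k = 22/1
k=1  a_k=22  p_k/q_k = 485/22
(x₁, y₁) = (485, 22);  485² − 486·22² = 1 ✓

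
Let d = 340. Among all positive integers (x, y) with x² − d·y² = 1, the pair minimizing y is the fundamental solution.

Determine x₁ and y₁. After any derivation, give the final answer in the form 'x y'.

[18; 2,3,1,1,1,…,3,2,36] for √340; ℓ=14 ⇒ convergent index 13
k=0  a_k=18  p_k/q_k = 18/1
…
k=5  a_k=1  p_k/q_k = 461/25
k=6  a_k=1  p_k/q_k = 756/41
k=7  a_k=8  p_k/q_k = 6509/353
k=8  a_k=1  p_k/q_k = 7265/394
k=9  a_k=1  p_k/q_k = 13774/747
…
k=12  a_k=3  p_k/q_k = 125478/6805
k=13  a_k=2  p_k/q_k = 285769/15498
→ (285769, 15498).  Check: 285769²=81663921361, 340·15498²=81663921360, difference 1.

285769 15498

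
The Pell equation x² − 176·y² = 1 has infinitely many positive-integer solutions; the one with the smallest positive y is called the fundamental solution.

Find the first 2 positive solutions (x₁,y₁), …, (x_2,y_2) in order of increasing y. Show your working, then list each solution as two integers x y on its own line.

[13; 3,1,3,26] for √176; ℓ=4 ⇒ convergent index 3
step 0: (13, 1)  from 13·(1,0) + (0,1)
step 1: (40, 3)  from 3·(13,1) + (1,0)
step 2: (53, 4)  from 1·(40,3) + (13,1)
step 3: (199, 15)  from 3·(53,4) + (40,3)
fundamental: x₁=199, y₁=15  (since 39601 − 176·225 = 1)
(199+15√176)^2 = 79201 + 5970√176

199 15
79201 5970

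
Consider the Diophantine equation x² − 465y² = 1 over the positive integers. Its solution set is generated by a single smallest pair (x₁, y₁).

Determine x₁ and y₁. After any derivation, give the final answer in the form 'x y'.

15871 736

[21; 1,1,3,2,2,2,3,1,1,42] for √465; ℓ=10 ⇒ convergent index 9
i=0: a=21 ⇒ p=21, q=1
…
i=2: a=1 ⇒ p=43, q=2
i=3: a=3 ⇒ p=151, q=7
i=4: a=2 ⇒ p=345, q=16
…
i=8: a=1 ⇒ p=8949, q=415
i=9: a=1 ⇒ p=15871, q=736
→ (15871, 736).  Check: 15871²=251888641, 465·736²=251888640, difference 1.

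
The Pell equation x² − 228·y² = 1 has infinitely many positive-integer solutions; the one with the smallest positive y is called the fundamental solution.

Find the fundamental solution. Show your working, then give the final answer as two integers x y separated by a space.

151 10

[15; 10,30] for √228; ℓ=2 ⇒ convergent index 1
i=0: a=15 ⇒ p=15, q=1
i=1: a=10 ⇒ p=151, q=10
(x₁, y₁) = (151, 10);  151² − 228·10² = 1 ✓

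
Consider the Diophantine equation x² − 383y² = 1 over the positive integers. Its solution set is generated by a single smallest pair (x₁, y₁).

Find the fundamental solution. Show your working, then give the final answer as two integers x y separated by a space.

√383 = [19; 1,1,3,19,3,1,1,38, …], period ℓ=8 (even) → k=7
step 0: (19, 1)  from 19·(1,0) + (0,1)
step 1: (20, 1)  from 1·(19,1) + (1,0)
…
step 5: (8063, 412)  from 3·(2642,135) + (137,7)
step 6: (10705, 547)  from 1·(8063,412) + (2642,135)
step 7: (18768, 959)  from 1·(10705,547) + (8063,412)
fundamental: x₁=18768, y₁=959  (since 352237824 − 383·919681 = 1)

18768 959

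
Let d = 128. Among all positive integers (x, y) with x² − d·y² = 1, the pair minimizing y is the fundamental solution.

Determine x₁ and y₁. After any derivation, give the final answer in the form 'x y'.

577 51

d=128: √d = [11; 3,5,3,22] (ℓ=4, even), read p_3/q_3
i=0: a=11 ⇒ p=11, q=1
i=1: a=3 ⇒ p=34, q=3
i=2: a=5 ⇒ p=181, q=16
i=3: a=3 ⇒ p=577, q=51
→ (577, 51).  Check: 577²=332929, 128·51²=332928, difference 1.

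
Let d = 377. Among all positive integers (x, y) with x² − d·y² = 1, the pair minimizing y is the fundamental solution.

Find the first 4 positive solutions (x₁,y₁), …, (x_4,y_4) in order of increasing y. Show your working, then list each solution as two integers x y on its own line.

[19; 2,2,2,38] for √377; ℓ=4 ⇒ convergent index 3
i=0: a=19 ⇒ p=19, q=1
…
i=2: a=2 ⇒ p=97, q=5
i=3: a=2 ⇒ p=233, q=12
(x₁, y₁) = (233, 12);  233² − 377·12² = 1 ✓
k=2:  x_2 = 233·233+377·12·12 = 108577,  y_2 = 233·12+12·233 = 5592
k=3:  x_3 = 233·108577+377·12·5592 = 50596649,  y_3 = 233·5592+12·108577 = 2605860
k=4:  x_4 = 233·50596649+377·12·2605860 = 23577929857,  y_4 = 233·2605860+12·50596649 = 1214325168

233 12
108577 5592
50596649 2605860
23577929857 1214325168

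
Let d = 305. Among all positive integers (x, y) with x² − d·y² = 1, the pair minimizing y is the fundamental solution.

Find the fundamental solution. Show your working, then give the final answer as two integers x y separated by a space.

489 28

[17; 2,6,2,34] for √305; ℓ=4 ⇒ convergent index 3
step 0: (17, 1)  from 17·(1,0) + (0,1)
…
step 2: (227, 13)  from 6·(35,2) + (17,1)
step 3: (489, 28)  from 2·(227,13) + (35,2)
(x₁, y₁) = (489, 28);  489² − 305·28² = 1 ✓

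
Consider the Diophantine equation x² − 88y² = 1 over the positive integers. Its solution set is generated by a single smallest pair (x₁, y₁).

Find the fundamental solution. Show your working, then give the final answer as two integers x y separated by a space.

197 21

[9; 2,1,1,1,2,18] for √88; ℓ=6 ⇒ convergent index 5
k=0  a_k=9  p_k/q_k = 9/1
k=1  a_k=2  p_k/q_k = 19/2
…
k=3  a_k=1  p_k/q_k = 47/5
k=4  a_k=1  p_k/q_k = 75/8
k=5  a_k=2  p_k/q_k = 197/21
(x₁, y₁) = (197, 21);  197² − 88·21² = 1 ✓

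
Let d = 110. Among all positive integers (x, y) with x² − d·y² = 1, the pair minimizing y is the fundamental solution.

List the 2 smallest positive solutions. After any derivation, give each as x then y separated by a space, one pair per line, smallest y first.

√110 = [10; 2,20, …], period ℓ=2 (even) → k=1
k=0  a_k=10  p_k/q_k = 10/1
k=1  a_k=2  p_k/q_k = 21/2
(x₁, y₁) = (21, 2);  21² − 110·2² = 1 ✓
k=2:  x_2 = 21·21+110·2·2 = 881,  y_2 = 21·2+2·21 = 84

21 2
881 84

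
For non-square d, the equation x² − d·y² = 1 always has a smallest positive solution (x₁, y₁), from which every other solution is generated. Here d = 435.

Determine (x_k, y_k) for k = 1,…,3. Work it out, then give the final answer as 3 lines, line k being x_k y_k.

146 7
42631 2044
12448106 596841

d=435: √d = [20; 1,5,1,40] (ℓ=4, even), read p_3/q_3
i=0: a=20 ⇒ p=20, q=1
…
i=2: a=5 ⇒ p=125, q=6
i=3: a=1 ⇒ p=146, q=7
→ (146, 7).  Check: 146²=21316, 435·7²=21315, difference 1.
k=2:  x_2 = 146·146+435·7·7 = 42631,  y_2 = 146·7+7·146 = 2044
k=3:  x_3 = 146·42631+435·7·2044 = 12448106,  y_3 = 146·2044+7·42631 = 596841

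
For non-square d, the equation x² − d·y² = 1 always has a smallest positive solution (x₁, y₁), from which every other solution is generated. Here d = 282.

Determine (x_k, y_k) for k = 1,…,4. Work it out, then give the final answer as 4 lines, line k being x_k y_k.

2351 140
11054401 658280
51977791151 3095232420
244399562937601 14553782180560

[16; 1,3,1,4,1,3,1,32] for √282; ℓ=8 ⇒ convergent index 7
a_0=16:  p_0=16·1+0=16,  q_0=16·0+1=1
…
a_3=1:  p_3=1·67+17=84,  q_3=1·4+1=5
…
a_6=3:  p_6=3·487+403=1864,  q_6=3·29+24=111
a_7=1:  p_7=1·1864+487=2351,  q_7=1·111+29=140
fundamental: x₁=2351, y₁=140  (since 5527201 − 282·19600 = 1)
(2351+140√282)^2 = 11054401 + 658280√282
(2351+140√282)^3 = 51977791151 + 3095232420√282
(2351+140√282)^4 = 244399562937601 + 14553782180560√282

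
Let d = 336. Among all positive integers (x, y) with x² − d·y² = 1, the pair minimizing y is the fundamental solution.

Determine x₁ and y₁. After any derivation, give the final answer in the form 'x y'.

55 3

d=336: √d = [18; 3,36] (ℓ=2, even), read p_1/q_1
k=0  a_k=18  p_k/q_k = 18/1
k=1  a_k=3  p_k/q_k = 55/3
(x₁, y₁) = (55, 3);  55² − 336·3² = 1 ✓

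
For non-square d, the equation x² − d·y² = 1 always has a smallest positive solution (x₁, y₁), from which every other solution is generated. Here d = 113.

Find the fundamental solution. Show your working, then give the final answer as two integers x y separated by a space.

1204353 113296

d=113: √d = [10; 1,1,1,2,2,1,1,1,20] (ℓ=9, odd), read p_17/q_17
i=0: a=10 ⇒ p=10, q=1
…
i=3: a=1 ⇒ p=32, q=3
…
i=7: a=1 ⇒ p=489, q=46
i=8: a=1 ⇒ p=776, q=73
i=9: a=20 ⇒ p=16009, q=1506
i=10: a=1 ⇒ p=16785, q=1579
i=11: a=1 ⇒ p=32794, q=3085
…
i=16: a=1 ⇒ p=758918, q=71393
i=17: a=1 ⇒ p=1204353, q=113296
fundamental: x₁=1204353, y₁=113296  (since 1450466148609 − 113·12835983616 = 1)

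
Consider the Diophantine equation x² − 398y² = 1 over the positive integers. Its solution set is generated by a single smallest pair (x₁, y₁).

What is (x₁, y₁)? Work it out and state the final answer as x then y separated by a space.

√398 = [19; 1,18,1,38, …], period ℓ=4 (even) → k=3
i=0: a=19 ⇒ p=19, q=1
i=1: a=1 ⇒ p=20, q=1
i=2: a=18 ⇒ p=379, q=19
i=3: a=1 ⇒ p=399, q=20
fundamental: x₁=399, y₁=20  (since 159201 − 398·400 = 1)

399 20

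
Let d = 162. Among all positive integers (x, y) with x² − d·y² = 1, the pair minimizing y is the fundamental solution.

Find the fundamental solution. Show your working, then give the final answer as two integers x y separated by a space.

19601 1540

[12; 1,2,1,2,12,2,1,2,1,24] for √162; ℓ=10 ⇒ convergent index 9
i=0: a=12 ⇒ p=12, q=1
…
i=2: a=2 ⇒ p=38, q=3
…
i=4: a=2 ⇒ p=140, q=11
i=5: a=12 ⇒ p=1731, q=136
…
i=8: a=2 ⇒ p=14268, q=1121
i=9: a=1 ⇒ p=19601, q=1540
(x₁, y₁) = (19601, 1540);  19601² − 162·1540² = 1 ✓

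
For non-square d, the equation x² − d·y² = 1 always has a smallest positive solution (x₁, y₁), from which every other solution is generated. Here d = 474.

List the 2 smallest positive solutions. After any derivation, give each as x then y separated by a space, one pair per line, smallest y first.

193549 8890
74922430801 3441301220

√474 = [21; 1,3,2,1,1,…,3,1,42, …], period ℓ=14 (even) → k=13
i=0: a=21 ⇒ p=21, q=1
…
i=2: a=3 ⇒ p=87, q=4
…
i=6: a=1 ⇒ p=762, q=35
i=7: a=6 ⇒ p=5051, q=232
…
i=12: a=3 ⇒ p=149331, q=6859
i=13: a=1 ⇒ p=193549, q=8890
→ (193549, 8890).  Check: 193549²=37461215401, 474·8890²=37461215400, difference 1.
k=2:  x_2 = 193549·193549+474·8890·8890 = 74922430801,  y_2 = 193549·8890+8890·193549 = 3441301220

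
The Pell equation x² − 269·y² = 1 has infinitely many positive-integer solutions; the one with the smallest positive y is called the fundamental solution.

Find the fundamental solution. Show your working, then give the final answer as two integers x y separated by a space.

[16; 2,2,32] for √269; ℓ=3 ⇒ convergent index 5
step 0: (16, 1)  from 16·(1,0) + (0,1)
…
step 4: (5396, 329)  from 2·(2657,162) + (82,5)
step 5: (13449, 820)  from 2·(5396,329) + (2657,162)
(x₁, y₁) = (13449, 820);  13449² − 269·820² = 1 ✓

13449 820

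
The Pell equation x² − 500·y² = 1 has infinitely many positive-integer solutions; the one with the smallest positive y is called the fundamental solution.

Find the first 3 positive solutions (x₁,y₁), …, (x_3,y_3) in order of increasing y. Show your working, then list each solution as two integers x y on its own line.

d=500: √d = [22; 2,1,3,2,1,…,1,2,44] (ℓ=14, even), read p_13/q_13
k=0  a_k=22  p_k/q_k = 22/1
…
k=2  a_k=1  p_k/q_k = 67/3
k=3  a_k=3  p_k/q_k = 246/11
k=4  a_k=2  p_k/q_k = 559/25
k=5  a_k=1  p_k/q_k = 805/36
k=6  a_k=1  p_k/q_k = 1364/61
k=7  a_k=10  p_k/q_k = 14445/646
k=8  a_k=1  p_k/q_k = 15809/707
k=9  a_k=1  p_k/q_k = 30254/1353
…
k=11  a_k=3  p_k/q_k = 259205/11592
k=12  a_k=1  p_k/q_k = 335522/15005
k=13  a_k=2  p_k/q_k = 930249/41602
fundamental: x₁=930249, y₁=41602  (since 865363202001 − 500·1730726404 = 1)
(x_2, y_2) = (930249·930249 + 500·41602·41602, 930249·41602 + 41602·930249) = (1730726404001, 77400437796)
(x_3, y_3) = (930249·1730726404001 + 500·41602·77400437796, 930249·77400437796 + 41602·1730726404001) = (3220013013190122249, 144003359718540806)

930249 41602
1730726404001 77400437796
3220013013190122249 144003359718540806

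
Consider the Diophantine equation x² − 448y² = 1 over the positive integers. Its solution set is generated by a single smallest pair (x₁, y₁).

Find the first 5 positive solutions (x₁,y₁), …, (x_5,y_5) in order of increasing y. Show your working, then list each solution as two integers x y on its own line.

127 6
32257 1524
8193151 387090
2081028097 98319336
528572943487 24972724254

d=448: √d = [21; 6,42] (ℓ=2, even), read p_1/q_1
k=0  a_k=21  p_k/q_k = 21/1
k=1  a_k=6  p_k/q_k = 127/6
(x₁, y₁) = (127, 6);  127² − 448·6² = 1 ✓
n=2: (127,6)∘(127,6) = (127·127+448·6·6, 127·6+6·127) = (32257,1524)
n=3: (32257,1524)∘(127,6) = (127·32257+448·6·1524, 127·1524+6·32257) = (8193151,387090)
n=4: (8193151,387090)∘(127,6) = (127·8193151+448·6·387090, 127·387090+6·8193151) = (2081028097,98319336)
n=5: (2081028097,98319336)∘(127,6) = (127·2081028097+448·6·98319336, 127·98319336+6·2081028097) = (528572943487,24972724254)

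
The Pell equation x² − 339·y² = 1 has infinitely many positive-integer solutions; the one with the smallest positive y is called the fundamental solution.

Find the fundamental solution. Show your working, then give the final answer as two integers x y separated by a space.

[18; 2,2,2,1,17,1,2,2,2,36] for √339; ℓ=10 ⇒ convergent index 9
a_0=18:  p_0=18·1+0=18,  q_0=18·0+1=1
a_1=2:  p_1=2·18+1=37,  q_1=2·1+0=2
a_2=2:  p_2=2·37+18=92,  q_2=2·2+1=5
a_3=2:  p_3=2·92+37=221,  q_3=2·5+2=12
a_4=1:  p_4=1·221+92=313,  q_4=1·12+5=17
a_5=17:  p_5=17·313+221=5542,  q_5=17·17+12=301
a_6=1:  p_6=1·5542+313=5855,  q_6=1·301+17=318
a_7=2:  p_7=2·5855+5542=17252,  q_7=2·318+301=937
a_8=2:  p_8=2·17252+5855=40359,  q_8=2·937+318=2192
a_9=2:  p_9=2·40359+17252=97970,  q_9=2·2192+937=5321
fundamental: x₁=97970, y₁=5321  (since 9598120900 − 339·28313041 = 1)

97970 5321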